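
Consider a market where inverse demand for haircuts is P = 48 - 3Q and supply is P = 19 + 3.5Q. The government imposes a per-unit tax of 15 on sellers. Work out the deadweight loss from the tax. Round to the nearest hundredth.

17.31

Pre-tax equilibrium: 48 - 3Q = 19 + 3.5Q gives Q* = 4.4615, P* = 34.6154.
A tax on sellers shifts supply up by 15: 48 - 3Q = 19 + 3.5Q + 15, so Q_t = 2.1538. Buyers pay P_b = 41.5385; sellers receive P_s = P_b - 15 = 26.5385.
The welfare triangle lost has base Q* - Q_t = 2.3077 and height t = 15, so DWL = (1/2)(2.3077)(15) = 17.3077.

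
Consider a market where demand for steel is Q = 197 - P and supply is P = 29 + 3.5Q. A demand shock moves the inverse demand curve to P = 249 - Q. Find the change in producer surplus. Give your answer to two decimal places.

1743.60

Rewriting demand in inverse form: P = 197 - Q.
Initial equilibrium: Q_0 = 37.3333, P_0 = 159.6667; CS_0 = (1/2)(37.3333)(37.3333) = 696.8889, PS_0 = (1/2)(37.3333)(130.6667) = 2439.1111.
New equilibrium: 249 - Q = 29 + 3.5Q gives Q_1 = 48.8889, P_1 = 200.1111; CS_1 = 1195.0617, PS_1 = 4182.716.
Change in producer surplus = 4182.716 - 2439.1111 = 1743.6049.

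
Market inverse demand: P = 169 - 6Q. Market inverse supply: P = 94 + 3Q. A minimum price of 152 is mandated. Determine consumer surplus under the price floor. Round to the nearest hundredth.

Free-market equilibrium: 169 - 6Q = 94 + 3Q gives Q* = 8.3333, P* = 119.
At P = 152, buyers demand (169 - 152)/6 = 2.8333 while sellers would supply more, so the quantity traded is 2.8333 at price 152.
CS is the triangle under demand above 152: (1/2)(2.8333)(169 - 152) = 24.0833.

24.08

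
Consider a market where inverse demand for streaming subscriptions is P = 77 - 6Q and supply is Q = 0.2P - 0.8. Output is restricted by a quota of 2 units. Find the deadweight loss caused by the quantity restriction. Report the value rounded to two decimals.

118.23

Rewriting supply in inverse form: P = 4 + 5Q.
Unrestricted equilibrium: Q* = (77 - 4)/(6 + 5) = 6.6364.
At Q = 2 the demand price is 77 - 6(2) = 65 and the supply price is 4 + 5(2) = 14.
Deadweight loss is the triangle between the curves from 2 to 6.6364: (1/2)(65 - 14)(6.6364 - 2) = 118.2273.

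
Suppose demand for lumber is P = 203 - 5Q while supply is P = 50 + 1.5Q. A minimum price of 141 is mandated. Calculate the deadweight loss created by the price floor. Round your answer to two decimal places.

403.21

Without the control, 203 - 5Q = 50 + 1.5Q so Q* = 23.5385 and P* = 85.3077.
At P = 141, buyers demand (203 - 141)/5 = 12.4 while sellers would supply more, so the quantity traded is 12.4 at price 141.
The lost-trades triangle has base Q* - 12.4 = 11.1385 and height equal to the gap between the curves at Q = 12.4, which is 141 - 68.6 = 72.4. DWL = (1/2)(11.1385)(72.4) = 403.2123.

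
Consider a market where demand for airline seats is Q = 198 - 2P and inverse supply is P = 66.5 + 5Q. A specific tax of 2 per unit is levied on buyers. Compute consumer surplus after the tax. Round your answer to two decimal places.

Rewriting demand in inverse form: P = 99 - 0.5Q.
Pre-tax equilibrium: 99 - 0.5Q = 66.5 + 5Q gives Q* = 5.9091, P* = 96.0455.
With the tax, buyers' net willingness to pay falls by 2: (99 - 2) - 0.5Q = 66.5 + 5Q, so Q_t = 5.5455. Buyers pay P_b = 96.2273; sellers receive P_s = P_b - 2 = 94.2273.
CS = (1/2)(Q_t)(99 - P_b) = (1/2)(5.5455)(2.7727) = 7.688.

7.69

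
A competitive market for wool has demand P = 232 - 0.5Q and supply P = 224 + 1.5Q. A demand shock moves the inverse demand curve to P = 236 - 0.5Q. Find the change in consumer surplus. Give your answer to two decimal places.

5.00

Initial equilibrium: Q_0 = 4, P_0 = 230; CS_0 = (1/2)(4)(2) = 4, PS_0 = (1/2)(4)(6) = 12.
New equilibrium: 236 - 0.5Q = 224 + 1.5Q gives Q_1 = 6, P_1 = 233; CS_1 = 9, PS_1 = 27.
Change in consumer surplus = 9 - 4 = 5.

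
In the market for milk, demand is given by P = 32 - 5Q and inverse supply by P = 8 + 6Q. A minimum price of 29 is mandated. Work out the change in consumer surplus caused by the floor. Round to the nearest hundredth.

-11.00

Free-market equilibrium: 32 - 5Q = 8 + 6Q gives Q* = 2.1818, P* = 21.0909.
At the floor price 29, quantity demanded is (32 - 29)/5 = 0.6; demand is the short side, so Q = 0.6 trades at P = 29.
CS goes from (1/2)(2.1818)(10.9091) = 11.9008 to 0.9 (computed as (32 - 29)(0.6) - (1/2)(5)(0.6)^2), a change of -11.0008.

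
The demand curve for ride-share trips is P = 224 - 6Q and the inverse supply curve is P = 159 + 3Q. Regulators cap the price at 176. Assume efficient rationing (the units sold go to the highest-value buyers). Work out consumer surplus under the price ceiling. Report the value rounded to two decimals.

Free-market equilibrium: 224 - 6Q = 159 + 3Q gives Q* = 7.2222, P* = 180.6667.
At P = 176, sellers supply (176 - 159)/3 = 5.6667 while buyers want more, so the quantity traded is 5.6667 at price 176.
The demand price at Q = 5.6667 is 190. CS is the trapezoid between demand and 176 over [0, 5.6667]: (1/2)[(224 - 176) + (190 - 176)](5.6667) = 175.6667.

175.67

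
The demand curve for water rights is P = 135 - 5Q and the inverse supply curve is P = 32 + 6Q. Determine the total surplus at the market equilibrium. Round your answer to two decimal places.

482.23

Set 135 - 5Q = 32 + 6Q, which gives 103 = 11Q, so Q* = 9.3636 and P* = 135 - 5(9.3636) = 88.1818.
CS = (1/2)(9.3636)(46.8182) = 219.1942 and PS = (1/2)(9.3636)(56.1818) = 263.0331, so total surplus = 482.2273.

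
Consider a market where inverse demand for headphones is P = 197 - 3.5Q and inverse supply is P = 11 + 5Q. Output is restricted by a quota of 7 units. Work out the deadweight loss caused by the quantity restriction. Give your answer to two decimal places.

941.31

Unrestricted equilibrium: Q* = (197 - 11)/(3.5 + 5) = 21.8824.
At Q = 7 the demand price is 197 - 3.5(7) = 172.5 and the supply price is 11 + 5(7) = 46.
DWL = (1/2)(gap between curves at 7) x (Q* - 7) = (1/2)(126.5)(14.8824) = 941.3088.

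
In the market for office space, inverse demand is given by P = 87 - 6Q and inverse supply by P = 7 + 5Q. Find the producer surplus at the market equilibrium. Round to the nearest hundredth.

Setting demand equal to supply, 80 = 11Q, so Q* = 7.2727 and P* = 43.3636.
Producer surplus is the triangle above supply below P*: (1/2)(7.2727)(43.3636 - 7) = (1/2)(7.2727)(36.3636) = 132.2314.

132.23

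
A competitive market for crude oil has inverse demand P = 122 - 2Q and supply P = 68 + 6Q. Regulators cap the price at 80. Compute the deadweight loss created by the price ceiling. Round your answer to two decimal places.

90.25

Free-market equilibrium: 122 - 2Q = 68 + 6Q gives Q* = 6.75, P* = 108.5.
At P = 80, sellers supply (80 - 68)/6 = 2 while buyers want more, so the quantity traded is 2 at price 80.
The lost-trades triangle has base Q* - 2 = 4.75 and height equal to the gap between the curves at Q = 2, which is 118 - 80 = 38. DWL = (1/2)(4.75)(38) = 90.25.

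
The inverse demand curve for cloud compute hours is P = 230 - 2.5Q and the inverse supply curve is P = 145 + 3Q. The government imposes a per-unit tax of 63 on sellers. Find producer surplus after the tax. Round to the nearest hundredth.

24.00

Pre-tax equilibrium: 230 - 2.5Q = 145 + 3Q gives Q* = 15.4545, P* = 191.3636.
A tax on sellers shifts supply up by 63: 230 - 2.5Q = 145 + 3Q + 63, so Q_t = 4. Buyers pay P_b = 220; sellers receive P_s = P_b - 63 = 157.
PS = (1/2)(Q_t)(P_s - 145) = (1/2)(4)(12) = 24.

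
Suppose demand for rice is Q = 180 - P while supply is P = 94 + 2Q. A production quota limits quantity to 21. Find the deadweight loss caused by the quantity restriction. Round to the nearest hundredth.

88.17

Rewriting demand in inverse form: P = 180 - Q.
Without the quota, 180 - Q = 94 + 2Q gives Q* = 28.6667.
At Q = 21 the demand price is 180 - (21) = 159 and the supply price is 94 + 2(21) = 136.
DWL = (1/2)(gap between curves at 21) x (Q* - 21) = (1/2)(23)(7.6667) = 88.1667.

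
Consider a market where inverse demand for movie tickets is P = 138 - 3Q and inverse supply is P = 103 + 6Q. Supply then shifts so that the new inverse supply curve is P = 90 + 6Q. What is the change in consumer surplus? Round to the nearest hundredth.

19.98

Initial equilibrium: Q_0 = 3.8889, P_0 = 126.3333; CS_0 = (1/2)(3.8889)(11.6667) = 22.6852, PS_0 = (1/2)(3.8889)(23.3333) = 45.3704.
New equilibrium: 138 - 3Q = 90 + 6Q gives Q_1 = 5.3333, P_1 = 122; CS_1 = 42.6667, PS_1 = 85.3333.
Change in consumer surplus = 42.6667 - 22.6852 = 19.9815.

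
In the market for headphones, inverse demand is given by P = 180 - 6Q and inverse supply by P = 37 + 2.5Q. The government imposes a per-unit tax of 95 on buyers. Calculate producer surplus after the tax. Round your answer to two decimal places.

Pre-tax equilibrium: 180 - 6Q = 37 + 2.5Q gives Q* = 16.8235, P* = 79.0588.
With the tax, buyers' net willingness to pay falls by 95: (180 - 95) - 6Q = 37 + 2.5Q, so Q_t = 5.6471. Buyers pay P_b = 146.1176; sellers receive P_s = P_b - 95 = 51.1176.
PS = (1/2)(Q_t)(P_s - 37) = (1/2)(5.6471)(14.1176) = 39.8616.

39.86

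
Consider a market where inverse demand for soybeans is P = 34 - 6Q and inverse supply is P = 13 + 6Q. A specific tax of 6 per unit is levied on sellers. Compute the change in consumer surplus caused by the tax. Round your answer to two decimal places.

-4.50

Without the tax, 34 - 6Q = 13 + 6Q so Q* = 1.75 and P* = 23.5.
A tax on sellers shifts supply up by 6: 34 - 6Q = 13 + 6Q + 6, so Q_t = 1.25. Buyers pay P_b = 26.5; sellers receive P_s = P_b - 6 = 20.5.
CS falls from (1/2)(1.75)(10.5) = 9.1875 to (1/2)(1.25)(7.5) = 4.6875, a change of -4.5.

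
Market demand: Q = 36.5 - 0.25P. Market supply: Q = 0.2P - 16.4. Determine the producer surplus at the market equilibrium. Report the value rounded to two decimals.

126.42

Rewriting demand in inverse form: P = 146 - 4Q.
Rewriting supply in inverse form: P = 82 + 5Q.
Setting demand equal to supply, 64 = 9Q, so Q* = 7.1111 and P* = 117.5556.
Producer surplus is the triangle above supply below P*: (1/2)(7.1111)(117.5556 - 82) = (1/2)(7.1111)(35.5556) = 126.4198.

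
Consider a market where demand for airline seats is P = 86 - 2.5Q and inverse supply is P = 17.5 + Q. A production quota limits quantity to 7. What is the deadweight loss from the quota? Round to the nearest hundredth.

Without the quota, 86 - 2.5Q = 17.5 + Q gives Q* = 19.5714.
At Q = 7 the demand price is 86 - 2.5(7) = 68.5 and the supply price is 17.5 + (7) = 24.5.
Deadweight loss is the triangle between the curves from 7 to 19.5714: (1/2)(68.5 - 24.5)(19.5714 - 7) = 276.5714.

276.57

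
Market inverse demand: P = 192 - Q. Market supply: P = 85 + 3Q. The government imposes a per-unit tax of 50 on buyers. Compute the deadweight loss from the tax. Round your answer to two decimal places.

312.50

Without the tax, 192 - Q = 85 + 3Q so Q* = 26.75 and P* = 165.25.
With the tax, buyers' net willingness to pay falls by 50: (192 - 50) - Q = 85 + 3Q, so Q_t = 14.25. Buyers pay P_b = 177.75; sellers receive P_s = P_b - 50 = 127.75.
The welfare triangle lost has base Q* - Q_t = 12.5 and height t = 50, so DWL = (1/2)(12.5)(50) = 312.5.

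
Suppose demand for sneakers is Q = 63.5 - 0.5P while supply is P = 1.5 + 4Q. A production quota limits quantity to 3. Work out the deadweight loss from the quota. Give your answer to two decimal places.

Rewriting demand in inverse form: P = 127 - 2Q.
Unrestricted equilibrium: Q* = (127 - 1.5)/(2 + 4) = 20.9167.
At Q = 3 the demand price is 127 - 2(3) = 121 and the supply price is 1.5 + 4(3) = 13.5.
DWL = (1/2)(gap between curves at 3) x (Q* - 3) = (1/2)(107.5)(17.9167) = 963.0208.

963.02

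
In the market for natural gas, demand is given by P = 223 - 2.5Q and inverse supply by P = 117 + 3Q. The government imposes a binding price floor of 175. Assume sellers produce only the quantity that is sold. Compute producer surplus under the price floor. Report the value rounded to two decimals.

560.64

Without the control, 223 - 2.5Q = 117 + 3Q so Q* = 19.2727 and P* = 174.8182.
At P = 175, buyers demand (223 - 175)/2.5 = 19.2 while sellers would supply more, so the quantity traded is 19.2 at price 175.
The supply price at Q = 19.2 is 174.6. PS is the trapezoid between 175 and supply over [0, 19.2]: (1/2)[(175 - 117) + (175 - 174.6)](19.2) = 560.64.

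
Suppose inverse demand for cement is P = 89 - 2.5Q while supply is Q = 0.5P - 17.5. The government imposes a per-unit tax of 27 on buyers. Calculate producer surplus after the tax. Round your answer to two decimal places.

36.00

Rewriting supply in inverse form: P = 35 + 2Q.
Pre-tax equilibrium: 89 - 2.5Q = 35 + 2Q gives Q* = 12, P* = 59.
A tax on buyers shifts demand down by 27: (89 - 27) - 2.5Q = 35 + 2Q, so Q_t = 6. Buyers pay P_b = 74; sellers receive P_s = P_b - 27 = 47.
PS = (1/2)(Q_t)(P_s - 35) = (1/2)(6)(12) = 36.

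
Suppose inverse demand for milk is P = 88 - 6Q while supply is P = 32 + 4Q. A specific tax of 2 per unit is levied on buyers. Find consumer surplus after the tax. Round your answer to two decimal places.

87.48

Pre-tax equilibrium: 88 - 6Q = 32 + 4Q gives Q* = 5.6, P* = 54.4.
A tax on buyers shifts demand down by 2: (88 - 2) - 6Q = 32 + 4Q, so Q_t = 5.4. Buyers pay P_b = 55.6; sellers receive P_s = P_b - 2 = 53.6.
CS = (1/2)(Q_t)(88 - P_b) = (1/2)(5.4)(32.4) = 87.48.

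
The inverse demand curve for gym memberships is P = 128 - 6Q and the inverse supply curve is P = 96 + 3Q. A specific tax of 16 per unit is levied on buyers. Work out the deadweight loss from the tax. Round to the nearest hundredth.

14.22

Without the tax, 128 - 6Q = 96 + 3Q so Q* = 3.5556 and P* = 106.6667.
With the tax, buyers' net willingness to pay falls by 16: (128 - 16) - 6Q = 96 + 3Q, so Q_t = 1.7778. Buyers pay P_b = 117.3333; sellers receive P_s = P_b - 16 = 101.3333.
Deadweight loss is the triangle between the curves from Q_t to Q*: (1/2)(3.5556 - 1.7778)(16) = 14.2222.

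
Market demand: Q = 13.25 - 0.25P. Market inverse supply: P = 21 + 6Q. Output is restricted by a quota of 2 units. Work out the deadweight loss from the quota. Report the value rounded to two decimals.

7.20

Rewriting demand in inverse form: P = 53 - 4Q.
Unrestricted equilibrium: Q* = (53 - 21)/(4 + 6) = 3.2.
At Q = 2 the demand price is 53 - 4(2) = 45 and the supply price is 21 + 6(2) = 33.
Deadweight loss is the triangle between the curves from 2 to 3.2: (1/2)(45 - 33)(3.2 - 2) = 7.2.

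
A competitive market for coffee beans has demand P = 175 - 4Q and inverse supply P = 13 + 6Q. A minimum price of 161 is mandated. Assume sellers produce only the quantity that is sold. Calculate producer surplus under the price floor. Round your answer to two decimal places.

Free-market equilibrium: 175 - 4Q = 13 + 6Q gives Q* = 16.2, P* = 110.2.
At P = 161, buyers demand (175 - 161)/4 = 3.5 while sellers would supply more, so the quantity traded is 3.5 at price 161.
The supply price at Q = 3.5 is 34. PS is the trapezoid between 161 and supply over [0, 3.5]: (1/2)[(161 - 13) + (161 - 34)](3.5) = 481.25.

481.25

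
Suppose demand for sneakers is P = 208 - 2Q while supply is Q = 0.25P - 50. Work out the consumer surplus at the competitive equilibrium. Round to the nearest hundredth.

1.78

Rewriting supply in inverse form: P = 200 + 4Q.
Setting demand equal to supply, 8 = 6Q, so Q* = 1.3333 and P* = 205.3333.
The demand choke price is 208, so CS = (1/2)(Q*)(208 - P*) = (1/2)(1.3333)(2.6667) = 1.7778.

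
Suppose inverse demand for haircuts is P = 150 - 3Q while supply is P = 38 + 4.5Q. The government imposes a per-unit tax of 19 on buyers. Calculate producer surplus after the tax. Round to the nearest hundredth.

345.96

Pre-tax equilibrium: 150 - 3Q = 38 + 4.5Q gives Q* = 14.9333, P* = 105.2.
With the tax, buyers' net willingness to pay falls by 19: (150 - 19) - 3Q = 38 + 4.5Q, so Q_t = 12.4. Buyers pay P_b = 112.8; sellers receive P_s = P_b - 19 = 93.8.
Producer surplus is the triangle above supply below P_s: (1/2)(12.4)(93.8 - 38) = 345.96.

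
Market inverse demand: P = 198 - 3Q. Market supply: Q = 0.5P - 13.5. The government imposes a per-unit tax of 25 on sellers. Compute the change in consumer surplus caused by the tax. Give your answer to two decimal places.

-475.50

Rewriting supply in inverse form: P = 27 + 2Q.
Without the tax, 198 - 3Q = 27 + 2Q so Q* = 34.2 and P* = 95.4.
A tax on sellers shifts supply up by 25: 198 - 3Q = 27 + 2Q + 25, so Q_t = 29.2. Buyers pay P_b = 110.4; sellers receive P_s = P_b - 25 = 85.4.
CS falls from (1/2)(34.2)(102.6) = 1754.46 to (1/2)(29.2)(87.6) = 1278.96, a change of -475.5.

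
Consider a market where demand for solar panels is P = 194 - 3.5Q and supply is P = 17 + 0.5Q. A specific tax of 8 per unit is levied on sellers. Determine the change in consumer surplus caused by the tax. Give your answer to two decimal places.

Pre-tax equilibrium: 194 - 3.5Q = 17 + 0.5Q gives Q* = 44.25, P* = 39.125.
With the tax, sellers need 8 more per unit: 194 - 3.5Q = 17 + 0.5Q + 8, so Q_t = 42.25. Buyers pay P_b = 46.125; sellers receive P_s = P_b - 8 = 38.125.
Consumers lose the trapezoid between P* and P_b out to Q_t plus the triangle from Q_t to Q*: change in CS = 3123.8594 - 3426.6094 = -302.75.

-302.75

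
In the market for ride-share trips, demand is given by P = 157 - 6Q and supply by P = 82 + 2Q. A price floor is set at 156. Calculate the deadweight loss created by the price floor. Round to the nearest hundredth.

339.17

Without the control, 157 - 6Q = 82 + 2Q so Q* = 9.375 and P* = 100.75.
At P = 156, buyers demand (157 - 156)/6 = 0.1667 while sellers would supply more, so the quantity traded is 0.1667 at price 156.
The lost-trades triangle has base Q* - 0.1667 = 9.2083 and height equal to the gap between the curves at Q = 0.1667, which is 156 - 82.3333 = 73.6667. DWL = (1/2)(9.2083)(73.6667) = 339.1736.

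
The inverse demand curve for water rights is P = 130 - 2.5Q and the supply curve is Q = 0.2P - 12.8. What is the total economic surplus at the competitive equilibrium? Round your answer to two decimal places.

290.40

Rewriting supply in inverse form: P = 64 + 5Q.
Set 130 - 2.5Q = 64 + 5Q, which gives 66 = 7.5Q, so Q* = 8.8 and P* = 130 - 2.5(8.8) = 108.
CS = (1/2)(8.8)(22) = 96.8 and PS = (1/2)(8.8)(44) = 193.6, so total surplus = 290.4.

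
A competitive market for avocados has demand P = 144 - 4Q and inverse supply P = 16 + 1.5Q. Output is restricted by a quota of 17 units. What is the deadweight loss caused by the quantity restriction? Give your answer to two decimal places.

108.20

Unrestricted equilibrium: Q* = (144 - 16)/(4 + 1.5) = 23.2727.
At Q = 17 the demand price is 144 - 4(17) = 76 and the supply price is 16 + 1.5(17) = 41.5.
DWL = (1/2)(gap between curves at 17) x (Q* - 17) = (1/2)(34.5)(6.2727) = 108.2045.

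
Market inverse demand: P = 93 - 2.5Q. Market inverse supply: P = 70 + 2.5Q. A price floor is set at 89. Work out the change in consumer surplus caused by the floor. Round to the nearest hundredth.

Without the control, 93 - 2.5Q = 70 + 2.5Q so Q* = 4.6 and P* = 81.5.
At P = 89, buyers demand (93 - 89)/2.5 = 1.6 while sellers would supply more, so the quantity traded is 1.6 at price 89.
CS goes from (1/2)(4.6)(11.5) = 26.45 to 3.2 (computed as (93 - 89)(1.6) - (1/2)(2.5)(1.6)^2), a change of -23.25.

-23.25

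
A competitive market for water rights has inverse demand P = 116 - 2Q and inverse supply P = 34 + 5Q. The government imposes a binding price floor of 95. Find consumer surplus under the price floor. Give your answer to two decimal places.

110.25

Without the control, 116 - 2Q = 34 + 5Q so Q* = 11.7143 and P* = 92.5714.
At the floor price 95, quantity demanded is (116 - 95)/2 = 10.5; demand is the short side, so Q = 10.5 trades at P = 95.
CS is the triangle under demand above 95: (1/2)(10.5)(116 - 95) = 110.25.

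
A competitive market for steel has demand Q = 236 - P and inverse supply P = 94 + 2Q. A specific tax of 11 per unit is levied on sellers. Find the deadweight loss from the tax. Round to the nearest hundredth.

Rewriting demand in inverse form: P = 236 - Q.
Without the tax, 236 - Q = 94 + 2Q so Q* = 47.3333 and P* = 188.6667.
With the tax, sellers need 11 more per unit: 236 - Q = 94 + 2Q + 11, so Q_t = 43.6667. Buyers pay P_b = 192.3333; sellers receive P_s = P_b - 11 = 181.3333.
The welfare triangle lost has base Q* - Q_t = 3.6667 and height t = 11, so DWL = (1/2)(3.6667)(11) = 20.1667.

20.17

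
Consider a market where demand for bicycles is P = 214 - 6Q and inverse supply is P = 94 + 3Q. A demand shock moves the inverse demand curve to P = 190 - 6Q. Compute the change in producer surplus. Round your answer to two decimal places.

Initial equilibrium: Q_0 = 13.3333, P_0 = 134; CS_0 = (1/2)(13.3333)(80) = 533.3333, PS_0 = (1/2)(13.3333)(40) = 266.6667.
New equilibrium: 190 - 6Q = 94 + 3Q gives Q_1 = 10.6667, P_1 = 126; CS_1 = 341.3333, PS_1 = 170.6667.
Change in producer surplus = 170.6667 - 266.6667 = -96.

-96.00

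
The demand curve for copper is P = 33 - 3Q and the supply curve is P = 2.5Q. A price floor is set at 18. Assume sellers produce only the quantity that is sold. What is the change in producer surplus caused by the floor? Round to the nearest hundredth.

13.75

Without the control, 33 - 3Q = 2.5Q so Q* = 6 and P* = 15.
At the floor price 18, quantity demanded is (33 - 18)/3 = 5; demand is the short side, so Q = 5 trades at P = 18.
PS goes from (1/2)(6)(15) = 45 to 58.75 (computed as (18 - 0)(5) - (1/2)(2.5)(5)^2), a change of 13.75.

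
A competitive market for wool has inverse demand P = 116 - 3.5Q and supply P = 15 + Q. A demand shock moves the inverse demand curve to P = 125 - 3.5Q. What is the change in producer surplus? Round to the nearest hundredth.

46.89

Initial equilibrium: Q_0 = 22.4444, P_0 = 37.4444; CS_0 = (1/2)(22.4444)(78.5556) = 881.5679, PS_0 = (1/2)(22.4444)(22.4444) = 251.8765.
New equilibrium: 125 - 3.5Q = 15 + Q gives Q_1 = 24.4444, P_1 = 39.4444; CS_1 = 1045.679, PS_1 = 298.7654.
Change in producer surplus = 298.7654 - 251.8765 = 46.8889.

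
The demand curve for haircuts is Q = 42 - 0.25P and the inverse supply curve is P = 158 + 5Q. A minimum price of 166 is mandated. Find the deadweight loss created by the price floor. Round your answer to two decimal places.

Rewriting demand in inverse form: P = 168 - 4Q.
Without the control, 168 - 4Q = 158 + 5Q so Q* = 1.1111 and P* = 163.5556.
At P = 166, buyers demand (168 - 166)/4 = 0.5 while sellers would supply more, so the quantity traded is 0.5 at price 166.
The lost-trades triangle has base Q* - 0.5 = 0.6111 and height equal to the gap between the curves at Q = 0.5, which is 166 - 160.5 = 5.5. DWL = (1/2)(0.6111)(5.5) = 1.6806.

1.68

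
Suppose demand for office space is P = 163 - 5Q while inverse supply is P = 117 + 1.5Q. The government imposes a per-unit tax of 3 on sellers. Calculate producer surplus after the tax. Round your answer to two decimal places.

Pre-tax equilibrium: 163 - 5Q = 117 + 1.5Q gives Q* = 7.0769, P* = 127.6154.
A tax on sellers shifts supply up by 3: 163 - 5Q = 117 + 1.5Q + 3, so Q_t = 6.6154. Buyers pay P_b = 129.9231; sellers receive P_s = P_b - 3 = 126.9231.
PS = (1/2)(Q_t)(P_s - 117) = (1/2)(6.6154)(9.9231) = 32.8225.

32.82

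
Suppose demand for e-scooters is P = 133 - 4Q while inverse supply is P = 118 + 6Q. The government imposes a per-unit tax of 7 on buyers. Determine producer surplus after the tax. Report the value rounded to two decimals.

1.92

Pre-tax equilibrium: 133 - 4Q = 118 + 6Q gives Q* = 1.5, P* = 127.
With the tax, buyers' net willingness to pay falls by 7: (133 - 7) - 4Q = 118 + 6Q, so Q_t = 0.8. Buyers pay P_b = 129.8; sellers receive P_s = P_b - 7 = 122.8.
Producer surplus is the triangle above supply below P_s: (1/2)(0.8)(122.8 - 118) = 1.92.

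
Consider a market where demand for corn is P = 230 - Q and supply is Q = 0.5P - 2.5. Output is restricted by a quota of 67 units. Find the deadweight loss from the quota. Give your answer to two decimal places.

96.00

Rewriting supply in inverse form: P = 5 + 2Q.
Unrestricted equilibrium: Q* = (230 - 5)/(1 + 2) = 75.
At Q = 67 the demand price is 230 - (67) = 163 and the supply price is 5 + 2(67) = 139.
Deadweight loss is the triangle between the curves from 67 to 75: (1/2)(163 - 139)(75 - 67) = 96.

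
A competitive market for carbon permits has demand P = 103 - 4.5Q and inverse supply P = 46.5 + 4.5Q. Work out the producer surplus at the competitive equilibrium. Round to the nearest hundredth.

88.67

Equilibrium: 103 - 4.5Q = 46.5 + 4.5Q, so Q* = 6.2778 and P* = 74.75.
The supply curve's price intercept is 46.5, so PS = (1/2)(Q*)(P* - 46.5) = (1/2)(6.2778)(28.25) = 88.6736.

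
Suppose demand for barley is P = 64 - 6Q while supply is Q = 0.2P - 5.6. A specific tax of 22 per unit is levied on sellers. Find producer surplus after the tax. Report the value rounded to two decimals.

Rewriting supply in inverse form: P = 28 + 5Q.
Without the tax, 64 - 6Q = 28 + 5Q so Q* = 3.2727 and P* = 44.3636.
With the tax, sellers need 22 more per unit: 64 - 6Q = 28 + 5Q + 22, so Q_t = 1.2727. Buyers pay P_b = 56.3636; sellers receive P_s = P_b - 22 = 34.3636.
PS = (1/2)(Q_t)(P_s - 28) = (1/2)(1.2727)(6.3636) = 4.0496.

4.05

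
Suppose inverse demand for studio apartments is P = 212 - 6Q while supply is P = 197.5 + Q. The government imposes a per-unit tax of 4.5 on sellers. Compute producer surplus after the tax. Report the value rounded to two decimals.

Without the tax, 212 - 6Q = 197.5 + Q so Q* = 2.0714 and P* = 199.5714.
With the tax, sellers need 4.5 more per unit: 212 - 6Q = 197.5 + Q + 4.5, so Q_t = 1.4286. Buyers pay P_b = 203.4286; sellers receive P_s = P_b - 4.5 = 198.9286.
PS = (1/2)(Q_t)(P_s - 197.5) = (1/2)(1.4286)(1.4286) = 1.0204.

1.02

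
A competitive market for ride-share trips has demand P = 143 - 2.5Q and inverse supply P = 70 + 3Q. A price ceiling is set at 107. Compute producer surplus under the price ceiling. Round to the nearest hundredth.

Without the control, 143 - 2.5Q = 70 + 3Q so Q* = 13.2727 and P* = 109.8182.
At P = 107, sellers supply (107 - 70)/3 = 12.3333 while buyers want more, so the quantity traded is 12.3333 at price 107.
PS is the triangle above supply below 107: (1/2)(12.3333)(107 - 70) = 228.1667.

228.17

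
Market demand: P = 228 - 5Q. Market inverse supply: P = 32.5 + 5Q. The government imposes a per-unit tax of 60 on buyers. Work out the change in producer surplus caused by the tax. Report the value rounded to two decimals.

Pre-tax equilibrium: 228 - 5Q = 32.5 + 5Q gives Q* = 19.55, P* = 130.25.
With the tax, buyers' net willingness to pay falls by 60: (228 - 60) - 5Q = 32.5 + 5Q, so Q_t = 13.55. Buyers pay P_b = 160.25; sellers receive P_s = P_b - 60 = 100.25.
PS falls from (1/2)(19.55)(97.75) = 955.5063 to (1/2)(13.55)(67.75) = 459.0063, a change of -496.5.

-496.50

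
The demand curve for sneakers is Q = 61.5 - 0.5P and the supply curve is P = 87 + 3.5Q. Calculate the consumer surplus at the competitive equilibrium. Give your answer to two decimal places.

Rewriting demand in inverse form: P = 123 - 2Q.
Setting demand equal to supply, 36 = 5.5Q, so Q* = 6.5455 and P* = 109.9091.
The demand choke price is 123, so CS = (1/2)(Q*)(123 - P*) = (1/2)(6.5455)(13.0909) = 42.843.

42.84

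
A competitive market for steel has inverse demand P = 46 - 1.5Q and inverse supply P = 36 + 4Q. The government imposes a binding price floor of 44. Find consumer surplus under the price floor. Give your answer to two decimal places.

Free-market equilibrium: 46 - 1.5Q = 36 + 4Q gives Q* = 1.8182, P* = 43.2727.
At P = 44, buyers demand (46 - 44)/1.5 = 1.3333 while sellers would supply more, so the quantity traded is 1.3333 at price 44.
CS is the triangle under demand above 44: (1/2)(1.3333)(46 - 44) = 1.3333.

1.33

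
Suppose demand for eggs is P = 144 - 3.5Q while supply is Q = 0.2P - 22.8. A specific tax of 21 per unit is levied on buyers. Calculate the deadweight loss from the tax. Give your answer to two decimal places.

25.94

Rewriting supply in inverse form: P = 114 + 5Q.
Without the tax, 144 - 3.5Q = 114 + 5Q so Q* = 3.5294 and P* = 131.6471.
A tax on buyers shifts demand down by 21: (144 - 21) - 3.5Q = 114 + 5Q, so Q_t = 1.0588. Buyers pay P_b = 140.2941; sellers receive P_s = P_b - 21 = 119.2941.
Deadweight loss is the triangle between the curves from Q_t to Q*: (1/2)(3.5294 - 1.0588)(21) = 25.9412.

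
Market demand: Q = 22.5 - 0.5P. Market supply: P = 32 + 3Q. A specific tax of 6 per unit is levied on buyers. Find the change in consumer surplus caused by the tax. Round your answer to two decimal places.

Rewriting demand in inverse form: P = 45 - 2Q.
Pre-tax equilibrium: 45 - 2Q = 32 + 3Q gives Q* = 2.6, P* = 39.8.
With the tax, buyers' net willingness to pay falls by 6: (45 - 6) - 2Q = 32 + 3Q, so Q_t = 1.4. Buyers pay P_b = 42.2; sellers receive P_s = P_b - 6 = 36.2.
Consumers lose the trapezoid between P* and P_b out to Q_t plus the triangle from Q_t to Q*: change in CS = 1.96 - 6.76 = -4.8.

-4.80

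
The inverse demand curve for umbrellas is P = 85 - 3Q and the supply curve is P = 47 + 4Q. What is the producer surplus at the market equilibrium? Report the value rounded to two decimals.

Set 85 - 3Q = 47 + 4Q, which gives 38 = 7Q, so Q* = 5.4286 and P* = 85 - 3(5.4286) = 68.7143.
Producer surplus is the triangle above supply below P*: (1/2)(5.4286)(68.7143 - 47) = (1/2)(5.4286)(21.7143) = 58.9388.

58.94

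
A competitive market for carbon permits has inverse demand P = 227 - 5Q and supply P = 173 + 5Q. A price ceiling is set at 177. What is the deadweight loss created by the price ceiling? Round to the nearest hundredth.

105.80

Free-market equilibrium: 227 - 5Q = 173 + 5Q gives Q* = 5.4, P* = 200.
At P = 177, sellers supply (177 - 173)/5 = 0.8 while buyers want more, so the quantity traded is 0.8 at price 177.
The lost-trades triangle has base Q* - 0.8 = 4.6 and height equal to the gap between the curves at Q = 0.8, which is 223 - 177 = 46. DWL = (1/2)(4.6)(46) = 105.8.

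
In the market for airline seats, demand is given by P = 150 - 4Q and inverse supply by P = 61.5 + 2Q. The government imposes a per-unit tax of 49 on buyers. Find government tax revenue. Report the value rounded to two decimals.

322.58

Without the tax, 150 - 4Q = 61.5 + 2Q so Q* = 14.75 and P* = 91.
A tax on buyers shifts demand down by 49: (150 - 49) - 4Q = 61.5 + 2Q, so Q_t = 6.5833. Buyers pay P_b = 123.6667; sellers receive P_s = P_b - 49 = 74.6667.
Revenue is the tax times quantity traded: 49 x 6.5833 = 322.5833.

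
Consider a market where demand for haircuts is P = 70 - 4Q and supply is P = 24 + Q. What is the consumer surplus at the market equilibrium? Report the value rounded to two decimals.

169.28

Set 70 - 4Q = 24 + Q, which gives 46 = 5Q, so Q* = 9.2 and P* = 70 - 4(9.2) = 33.2.
CS is the area between the demand curve and P* from 0 to Q*: (1/2)(9.2)(36.8) = 169.28.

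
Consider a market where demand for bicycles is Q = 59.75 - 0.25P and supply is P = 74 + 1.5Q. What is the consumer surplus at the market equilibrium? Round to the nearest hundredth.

Rewriting demand in inverse form: P = 239 - 4Q.
Setting demand equal to supply, 165 = 5.5Q, so Q* = 30 and P* = 119.
The demand choke price is 239, so CS = (1/2)(Q*)(239 - P*) = (1/2)(30)(120) = 1800.

1800.00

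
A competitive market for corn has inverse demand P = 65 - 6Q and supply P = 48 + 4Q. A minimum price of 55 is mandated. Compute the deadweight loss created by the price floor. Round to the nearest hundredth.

Free-market equilibrium: 65 - 6Q = 48 + 4Q gives Q* = 1.7, P* = 54.8.
At P = 55, buyers demand (65 - 55)/6 = 1.6667 while sellers would supply more, so the quantity traded is 1.6667 at price 55.
The lost-trades triangle has base Q* - 1.6667 = 0.0333 and height equal to the gap between the curves at Q = 1.6667, which is 55 - 54.6667 = 0.3333. DWL = (1/2)(0.0333)(0.3333) = 0.0056.

0.01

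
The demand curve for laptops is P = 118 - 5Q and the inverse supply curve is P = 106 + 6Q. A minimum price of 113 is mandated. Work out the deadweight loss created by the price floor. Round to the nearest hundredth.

Without the control, 118 - 5Q = 106 + 6Q so Q* = 1.0909 and P* = 112.5455.
At P = 113, buyers demand (118 - 113)/5 = 1 while sellers would supply more, so the quantity traded is 1 at price 113.
The lost-trades triangle has base Q* - 1 = 0.0909 and height equal to the gap between the curves at Q = 1, which is 113 - 112 = 1. DWL = (1/2)(0.0909)(1) = 0.0455.

0.05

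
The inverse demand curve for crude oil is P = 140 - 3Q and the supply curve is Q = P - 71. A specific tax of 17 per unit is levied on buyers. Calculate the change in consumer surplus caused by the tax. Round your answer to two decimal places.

Rewriting supply in inverse form: P = 71 + Q.
Pre-tax equilibrium: 140 - 3Q = 71 + Q gives Q* = 17.25, P* = 88.25.
A tax on buyers shifts demand down by 17: (140 - 17) - 3Q = 71 + Q, so Q_t = 13. Buyers pay P_b = 101; sellers receive P_s = P_b - 17 = 84.
Consumers lose the trapezoid between P* and P_b out to Q_t plus the triangle from Q_t to Q*: change in CS = 253.5 - 446.3438 = -192.8438.

-192.84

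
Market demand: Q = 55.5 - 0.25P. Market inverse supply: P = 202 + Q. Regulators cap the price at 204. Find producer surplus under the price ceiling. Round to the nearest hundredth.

Rewriting demand in inverse form: P = 222 - 4Q.
Free-market equilibrium: 222 - 4Q = 202 + Q gives Q* = 4, P* = 206.
At P = 204, sellers supply (204 - 202)/1 = 2 while buyers want more, so the quantity traded is 2 at price 204.
PS is the triangle above supply below 204: (1/2)(2)(204 - 202) = 2.

2.00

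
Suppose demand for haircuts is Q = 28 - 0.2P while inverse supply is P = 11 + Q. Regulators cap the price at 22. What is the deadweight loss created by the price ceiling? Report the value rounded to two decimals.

330.75

Rewriting demand in inverse form: P = 140 - 5Q.
Without the control, 140 - 5Q = 11 + Q so Q* = 21.5 and P* = 32.5.
At the ceiling price 22, quantity supplied is (22 - 11)/1 = 11; supply is the short side, so Q = 11 trades at P = 22.
The lost-trades triangle has base Q* - 11 = 10.5 and height equal to the gap between the curves at Q = 11, which is 85 - 22 = 63. DWL = (1/2)(10.5)(63) = 330.75.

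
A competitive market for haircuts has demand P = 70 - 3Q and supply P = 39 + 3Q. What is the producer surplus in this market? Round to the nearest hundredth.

Equilibrium: 70 - 3Q = 39 + 3Q, so Q* = 5.1667 and P* = 54.5.
Producer surplus is the triangle above supply below P*: (1/2)(5.1667)(54.5 - 39) = (1/2)(5.1667)(15.5) = 40.0417.

40.04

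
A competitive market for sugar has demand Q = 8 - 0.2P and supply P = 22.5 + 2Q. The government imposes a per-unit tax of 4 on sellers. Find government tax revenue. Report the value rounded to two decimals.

7.71

Rewriting demand in inverse form: P = 40 - 5Q.
Pre-tax equilibrium: 40 - 5Q = 22.5 + 2Q gives Q* = 2.5, P* = 27.5.
With the tax, sellers need 4 more per unit: 40 - 5Q = 22.5 + 2Q + 4, so Q_t = 1.9286. Buyers pay P_b = 30.3571; sellers receive P_s = P_b - 4 = 26.3571.
Tax revenue = t x Q_t = 4 x 1.9286 = 7.7143.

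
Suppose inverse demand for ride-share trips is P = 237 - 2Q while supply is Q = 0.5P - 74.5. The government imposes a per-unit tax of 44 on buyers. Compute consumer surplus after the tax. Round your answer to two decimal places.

121.00

Rewriting supply in inverse form: P = 149 + 2Q.
Without the tax, 237 - 2Q = 149 + 2Q so Q* = 22 and P* = 193.
A tax on buyers shifts demand down by 44: (237 - 44) - 2Q = 149 + 2Q, so Q_t = 11. Buyers pay P_b = 215; sellers receive P_s = P_b - 44 = 171.
CS = (1/2)(Q_t)(237 - P_b) = (1/2)(11)(22) = 121.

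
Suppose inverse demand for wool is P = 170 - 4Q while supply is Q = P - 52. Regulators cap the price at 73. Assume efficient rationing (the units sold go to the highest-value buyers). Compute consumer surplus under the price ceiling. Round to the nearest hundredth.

Rewriting supply in inverse form: P = 52 + Q.
Free-market equilibrium: 170 - 4Q = 52 + Q gives Q* = 23.6, P* = 75.6.
At the ceiling price 73, quantity supplied is (73 - 52)/1 = 21; supply is the short side, so Q = 21 trades at P = 73.
The demand price at Q = 21 is 86. CS is the trapezoid between demand and 73 over [0, 21]: (1/2)[(170 - 73) + (86 - 73)](21) = 1155.

1155.00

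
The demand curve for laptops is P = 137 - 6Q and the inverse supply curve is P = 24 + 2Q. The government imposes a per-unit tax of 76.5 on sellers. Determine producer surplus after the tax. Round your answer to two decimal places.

Pre-tax equilibrium: 137 - 6Q = 24 + 2Q gives Q* = 14.125, P* = 52.25.
With the tax, sellers need 76.5 more per unit: 137 - 6Q = 24 + 2Q + 76.5, so Q_t = 4.5625. Buyers pay P_b = 109.625; sellers receive P_s = P_b - 76.5 = 33.125.
Producer surplus is the triangle above supply below P_s: (1/2)(4.5625)(33.125 - 24) = 20.8164.

20.82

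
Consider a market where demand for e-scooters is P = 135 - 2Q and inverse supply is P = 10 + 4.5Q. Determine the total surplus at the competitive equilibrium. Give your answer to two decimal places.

Equilibrium: 135 - 2Q = 10 + 4.5Q, so Q* = 19.2308 and P* = 96.5385.
CS = (1/2)(19.2308)(38.4615) = 369.8225 and PS = (1/2)(19.2308)(86.5385) = 832.1006, so total surplus = 1201.9231.

1201.92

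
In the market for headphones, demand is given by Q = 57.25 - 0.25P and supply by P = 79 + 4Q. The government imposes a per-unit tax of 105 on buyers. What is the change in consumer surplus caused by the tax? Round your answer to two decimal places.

Rewriting demand in inverse form: P = 229 - 4Q.
Pre-tax equilibrium: 229 - 4Q = 79 + 4Q gives Q* = 18.75, P* = 154.
With the tax, buyers' net willingness to pay falls by 105: (229 - 105) - 4Q = 79 + 4Q, so Q_t = 5.625. Buyers pay P_b = 206.5; sellers receive P_s = P_b - 105 = 101.5.
Consumers lose the trapezoid between P* and P_b out to Q_t plus the triangle from Q_t to Q*: change in CS = 63.2812 - 703.125 = -639.8438.

-639.84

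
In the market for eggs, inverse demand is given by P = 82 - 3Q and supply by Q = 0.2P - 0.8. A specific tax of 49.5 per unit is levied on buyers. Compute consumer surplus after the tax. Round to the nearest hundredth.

19.04

Rewriting supply in inverse form: P = 4 + 5Q.
Pre-tax equilibrium: 82 - 3Q = 4 + 5Q gives Q* = 9.75, P* = 52.75.
A tax on buyers shifts demand down by 49.5: (82 - 49.5) - 3Q = 4 + 5Q, so Q_t = 3.5625. Buyers pay P_b = 71.3125; sellers receive P_s = P_b - 49.5 = 21.8125.
CS = (1/2)(Q_t)(82 - P_b) = (1/2)(3.5625)(10.6875) = 19.0371.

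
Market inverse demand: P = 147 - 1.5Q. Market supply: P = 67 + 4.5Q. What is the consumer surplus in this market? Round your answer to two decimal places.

Setting demand equal to supply, 80 = 6Q, so Q* = 13.3333 and P* = 127.
Consumer surplus is the triangle under demand above P*: (1/2)(13.3333)(147 - 127) = (1/2)(13.3333)(20) = 133.3333.

133.33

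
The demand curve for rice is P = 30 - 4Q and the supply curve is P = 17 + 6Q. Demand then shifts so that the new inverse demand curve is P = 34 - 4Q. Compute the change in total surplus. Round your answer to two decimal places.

6.00

Initial equilibrium: Q_0 = 1.3, P_0 = 24.8; CS_0 = (1/2)(1.3)(5.2) = 3.38, PS_0 = (1/2)(1.3)(7.8) = 5.07.
New equilibrium: 34 - 4Q = 17 + 6Q gives Q_1 = 1.7, P_1 = 27.2; CS_1 = 5.78, PS_1 = 8.67.
Change in total surplus = (5.78 + 8.67) - (3.38 + 5.07) = 6.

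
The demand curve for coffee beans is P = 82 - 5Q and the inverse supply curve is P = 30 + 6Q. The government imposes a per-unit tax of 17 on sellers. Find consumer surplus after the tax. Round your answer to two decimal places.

25.31

Without the tax, 82 - 5Q = 30 + 6Q so Q* = 4.7273 and P* = 58.3636.
A tax on sellers shifts supply up by 17: 82 - 5Q = 30 + 6Q + 17, so Q_t = 3.1818. Buyers pay P_b = 66.0909; sellers receive P_s = P_b - 17 = 49.0909.
Consumer surplus is the triangle under demand above P_b: (1/2)(3.1818)(82 - 66.0909) = 25.3099.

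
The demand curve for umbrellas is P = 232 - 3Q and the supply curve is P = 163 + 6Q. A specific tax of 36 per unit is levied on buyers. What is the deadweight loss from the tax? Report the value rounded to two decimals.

72.00

Without the tax, 232 - 3Q = 163 + 6Q so Q* = 7.6667 and P* = 209.
With the tax, buyers' net willingness to pay falls by 36: (232 - 36) - 3Q = 163 + 6Q, so Q_t = 3.6667. Buyers pay P_b = 221; sellers receive P_s = P_b - 36 = 185.
Deadweight loss is the triangle between the curves from Q_t to Q*: (1/2)(7.6667 - 3.6667)(36) = 72.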